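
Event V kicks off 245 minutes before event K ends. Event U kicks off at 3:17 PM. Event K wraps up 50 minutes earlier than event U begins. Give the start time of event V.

10:22 AM

Event K ends at 3:17 PM − 50 min = 2:27 PM.
Event V starts at 2:27 PM − 245 min = 10:22 AM.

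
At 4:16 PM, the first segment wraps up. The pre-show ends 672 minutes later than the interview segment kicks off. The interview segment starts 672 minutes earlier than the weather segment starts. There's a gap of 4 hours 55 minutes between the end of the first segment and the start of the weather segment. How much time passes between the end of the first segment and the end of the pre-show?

295 minutes

The weather segment starts at 4:16 PM + 295 min = 9:11 PM.
The interview segment starts at 9:11 PM − 672 min = 9:59 AM.
The pre-show ends at 9:59 AM + 672 min = 9:11 PM.
From 4:16 PM to 9:11 PM is 295 minutes.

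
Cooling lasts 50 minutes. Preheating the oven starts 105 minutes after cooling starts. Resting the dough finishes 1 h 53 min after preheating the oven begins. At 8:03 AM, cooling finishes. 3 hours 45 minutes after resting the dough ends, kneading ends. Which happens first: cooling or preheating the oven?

cooling

Cooling starts at 8:03 AM − 50 min = 7:13 AM.
Preheating the oven starts at 7:13 AM + 105 min = 8:58 AM.
Cooling starts at 7:13 AM and preheating the oven starts at 8:58 AM, so cooling is first.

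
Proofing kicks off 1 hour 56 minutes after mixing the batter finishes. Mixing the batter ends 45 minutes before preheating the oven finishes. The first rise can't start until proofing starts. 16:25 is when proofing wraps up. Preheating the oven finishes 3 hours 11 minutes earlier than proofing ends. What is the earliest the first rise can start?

14:25

Preheating the oven ends at 16:25 − 191 min = 13:14.
Mixing the batter ends at 13:14 − 45 min = 12:29.
Proofing starts at 12:29 + 116 min = 14:25.
The first rise is bounded by proofing, so the earliest it can start is 14:25.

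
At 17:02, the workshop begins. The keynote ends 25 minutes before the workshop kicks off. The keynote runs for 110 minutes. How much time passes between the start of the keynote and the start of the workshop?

The keynote ends at 17:02 − 25 min = 16:37.
The keynote starts at 16:37 − 110 min = 14:47.
From 14:47 to 17:02 is 2 hours 15 minutes.

2 hours 15 minutes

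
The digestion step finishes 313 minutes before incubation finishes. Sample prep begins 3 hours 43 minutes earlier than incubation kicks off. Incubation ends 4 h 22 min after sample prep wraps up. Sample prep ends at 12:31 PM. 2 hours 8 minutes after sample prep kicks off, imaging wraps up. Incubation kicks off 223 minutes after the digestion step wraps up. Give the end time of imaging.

1:48 PM

Incubation ends at 12:31 PM + 262 min = 4:53 PM.
The digestion step ends at 4:53 PM − 313 min = 11:40 AM.
Incubation starts at 11:40 AM + 223 min = 3:23 PM.
Sample prep starts at 3:23 PM − 223 min = 11:40 AM.
Imaging ends at 11:40 AM + 128 min = 1:48 PM.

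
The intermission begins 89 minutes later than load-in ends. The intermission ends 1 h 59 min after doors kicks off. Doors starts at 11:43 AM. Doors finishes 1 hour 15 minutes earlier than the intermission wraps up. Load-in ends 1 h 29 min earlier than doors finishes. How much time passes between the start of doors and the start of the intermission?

The intermission ends at 11:43 AM + 119 min = 1:42 PM.
Doors ends at 1:42 PM − 75 min = 12:27 PM.
Load-in ends at 12:27 PM − 89 min = 10:58 AM.
The intermission starts at 10:58 AM + 89 min = 12:27 PM.
From 11:43 AM to 12:27 PM is 44 minutes.

44 minutes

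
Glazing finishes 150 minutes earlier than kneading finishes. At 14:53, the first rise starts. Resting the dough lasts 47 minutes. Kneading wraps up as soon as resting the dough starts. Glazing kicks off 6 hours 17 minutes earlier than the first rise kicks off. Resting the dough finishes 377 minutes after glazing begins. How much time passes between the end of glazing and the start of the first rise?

3 hours 17 minutes

Glazing starts at 14:53 − 377 min = 08:36.
Resting the dough ends at 08:36 + 377 min = 14:53.
Resting the dough starts at 14:53 − 47 min = 14:06.
So kneading ends at 14:06.
Glazing ends at 14:06 − 150 min = 11:36.
From 11:36 to 14:53 is 3 hours 17 minutes.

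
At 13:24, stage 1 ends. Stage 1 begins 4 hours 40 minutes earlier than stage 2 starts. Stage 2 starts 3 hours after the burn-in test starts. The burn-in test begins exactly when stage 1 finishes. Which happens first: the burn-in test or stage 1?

The burn-in test starts at 13:24.
Stage 2 starts at 13:24 + 180 min = 16:24.
Stage 1 starts at 16:24 − 280 min = 11:44.
The burn-in test starts at 13:24 and stage 1 starts at 11:44, so stage 1 is first.

stage 1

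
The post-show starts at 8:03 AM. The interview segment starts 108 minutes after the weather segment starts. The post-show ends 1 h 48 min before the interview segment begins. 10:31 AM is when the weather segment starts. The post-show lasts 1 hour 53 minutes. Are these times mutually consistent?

No

The interview segment starts at 10:31 AM + 108 min = 12:19 PM.
The post-show ends at 12:19 PM − 108 min = 10:31 AM.
The post-show starts at 10:31 AM − 113 min = 8:38 AM.
But the post-show is also said to start at 8:03 AM — a 35-minute conflict.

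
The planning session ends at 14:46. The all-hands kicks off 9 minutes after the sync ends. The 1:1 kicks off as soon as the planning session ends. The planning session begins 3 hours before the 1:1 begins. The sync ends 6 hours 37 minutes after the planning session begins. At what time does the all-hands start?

The 1:1 starts at 14:46.
The planning session starts at 14:46 − 180 min = 11:46.
The sync ends at 11:46 + 397 min = 18:23.
The all-hands starts at 18:23 + 9 min = 18:32.

18:32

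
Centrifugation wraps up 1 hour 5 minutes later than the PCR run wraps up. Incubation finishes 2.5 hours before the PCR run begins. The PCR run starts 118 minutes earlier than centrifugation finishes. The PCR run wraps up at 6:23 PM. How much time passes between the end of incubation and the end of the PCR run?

3 h 23 min

Centrifugation ends at 6:23 PM + 65 min = 7:28 PM.
The PCR run starts at 7:28 PM − 118 min = 5:30 PM.
Incubation ends at 5:30 PM − 150 min = 3:00 PM.
From 3:00 PM to 6:23 PM is 3 h 23 min.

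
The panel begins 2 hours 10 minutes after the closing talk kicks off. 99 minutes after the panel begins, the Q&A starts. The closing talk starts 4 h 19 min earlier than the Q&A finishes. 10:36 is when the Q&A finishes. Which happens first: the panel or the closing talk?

The closing talk starts at 10:36 − 259 min = 06:17.
The panel starts at 06:17 + 130 min = 08:27.
The panel starts at 08:27 and the closing talk starts at 06:17, so the closing talk is first.

the closing talk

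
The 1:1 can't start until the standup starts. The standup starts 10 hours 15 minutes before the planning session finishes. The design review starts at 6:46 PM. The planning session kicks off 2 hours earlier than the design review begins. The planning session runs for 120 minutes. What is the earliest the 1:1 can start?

The planning session starts at 6:46 PM − 120 min = 4:46 PM.
The planning session ends at 4:46 PM + 120 min = 6:46 PM.
The standup starts at 6:46 PM − 615 min = 8:31 AM.
The 1:1 is bounded by the standup, so the earliest it can start is 8:31 AM.

8:31 AM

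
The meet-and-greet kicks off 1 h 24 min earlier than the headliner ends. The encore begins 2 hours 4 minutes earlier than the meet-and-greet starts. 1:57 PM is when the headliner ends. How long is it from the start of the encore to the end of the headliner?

3 hours 28 minutes

The meet-and-greet starts at 1:57 PM − 84 min = 12:33 PM.
The encore starts at 12:33 PM − 124 min = 10:29 AM.
From 10:29 AM to 1:57 PM is 3 hours 28 minutes.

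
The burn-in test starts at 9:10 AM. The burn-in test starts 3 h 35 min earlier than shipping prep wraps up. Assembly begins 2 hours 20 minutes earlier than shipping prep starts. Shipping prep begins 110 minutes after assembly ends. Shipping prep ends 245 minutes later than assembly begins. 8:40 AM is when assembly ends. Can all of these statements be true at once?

No

Shipping prep starts at 8:40 AM + 110 min = 10:30 AM.
Assembly starts at 10:30 AM − 140 min = 8:10 AM.
Shipping prep ends at 8:10 AM + 245 min = 12:15 PM.
The burn-in test starts at 12:15 PM − 215 min = 8:40 AM.
But the burn-in test is also said to start at 9:10 AM — a 30-minute conflict.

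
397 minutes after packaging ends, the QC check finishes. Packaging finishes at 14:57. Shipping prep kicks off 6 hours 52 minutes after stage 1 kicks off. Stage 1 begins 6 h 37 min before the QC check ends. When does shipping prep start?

21:49

The QC check ends at 14:57 + 397 min = 21:34.
Stage 1 starts at 21:34 − 397 min = 14:57.
Shipping prep starts at 14:57 + 412 min = 21:49.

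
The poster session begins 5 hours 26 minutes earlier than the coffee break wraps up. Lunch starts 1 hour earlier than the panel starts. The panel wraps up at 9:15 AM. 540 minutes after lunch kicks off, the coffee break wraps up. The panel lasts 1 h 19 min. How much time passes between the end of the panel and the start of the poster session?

75 minutes

The panel starts at 9:15 AM − 79 min = 7:56 AM.
Lunch starts at 7:56 AM − 60 min = 6:56 AM.
The coffee break ends at 6:56 AM + 540 min = 3:56 PM.
The poster session starts at 3:56 PM − 326 min = 10:30 AM.
From 9:15 AM to 10:30 AM is 75 minutes.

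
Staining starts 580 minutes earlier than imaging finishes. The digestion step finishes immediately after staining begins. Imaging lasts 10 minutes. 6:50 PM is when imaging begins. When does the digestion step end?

Imaging ends at 6:50 PM + 10 min = 7:00 PM.
Staining starts at 7:00 PM − 580 min = 9:20 AM.
So the digestion step ends at 9:20 AM.

9:20 AM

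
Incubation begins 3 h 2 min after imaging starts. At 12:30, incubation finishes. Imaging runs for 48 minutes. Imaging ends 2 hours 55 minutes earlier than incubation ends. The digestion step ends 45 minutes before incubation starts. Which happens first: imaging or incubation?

imaging

Imaging ends at 12:30 − 175 min = 09:35.
Imaging starts at 09:35 − 48 min = 08:47.
Incubation starts at 08:47 + 182 min = 11:49.
Imaging starts at 08:47 and incubation starts at 11:49, so imaging is first.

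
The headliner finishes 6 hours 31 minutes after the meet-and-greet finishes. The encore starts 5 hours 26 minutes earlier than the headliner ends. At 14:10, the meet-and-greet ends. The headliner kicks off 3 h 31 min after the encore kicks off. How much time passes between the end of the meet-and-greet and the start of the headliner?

4 h 36 min

The headliner ends at 14:10 + 391 min = 20:41.
The encore starts at 20:41 − 326 min = 15:15.
The headliner starts at 15:15 + 211 min = 18:46.
From 14:10 to 18:46 is 4 h 36 min.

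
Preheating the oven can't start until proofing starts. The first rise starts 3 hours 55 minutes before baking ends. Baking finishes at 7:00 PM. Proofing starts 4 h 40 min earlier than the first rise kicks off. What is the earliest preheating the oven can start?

10:25 AM

The first rise starts at 7:00 PM − 235 min = 3:05 PM.
Proofing starts at 3:05 PM − 280 min = 10:25 AM.
Preheating the oven is bounded by proofing, so the earliest it can start is 10:25 AM.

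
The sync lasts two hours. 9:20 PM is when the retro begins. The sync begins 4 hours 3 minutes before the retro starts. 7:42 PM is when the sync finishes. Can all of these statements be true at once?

No

The sync starts at 9:20 PM − 243 min = 5:17 PM.
The sync ends at 5:17 PM + 120 min = 7:17 PM.
But the sync is also said to end at 7:42 PM — a 25-minute conflict.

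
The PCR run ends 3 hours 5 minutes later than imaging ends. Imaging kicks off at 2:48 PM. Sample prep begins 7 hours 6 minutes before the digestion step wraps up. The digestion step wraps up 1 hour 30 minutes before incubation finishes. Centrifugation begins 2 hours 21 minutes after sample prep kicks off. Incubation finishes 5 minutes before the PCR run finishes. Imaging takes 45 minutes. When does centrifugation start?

12:18 PM

Imaging ends at 2:48 PM + 45 min = 3:33 PM.
The PCR run ends at 3:33 PM + 185 min = 6:38 PM.
Incubation ends at 6:38 PM − 5 min = 6:33 PM.
The digestion step ends at 6:33 PM − 90 min = 5:03 PM.
Sample prep starts at 5:03 PM − 426 min = 9:57 AM.
Centrifugation starts at 9:57 AM + 141 min = 12:18 PM.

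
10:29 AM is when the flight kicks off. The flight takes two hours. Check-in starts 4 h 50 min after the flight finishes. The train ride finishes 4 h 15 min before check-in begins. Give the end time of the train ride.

1:04 PM

The flight ends at 10:29 AM + 120 min = 12:29 PM.
Check-in starts at 12:29 PM + 290 min = 5:19 PM.
The train ride ends at 5:19 PM − 255 min = 1:04 PM.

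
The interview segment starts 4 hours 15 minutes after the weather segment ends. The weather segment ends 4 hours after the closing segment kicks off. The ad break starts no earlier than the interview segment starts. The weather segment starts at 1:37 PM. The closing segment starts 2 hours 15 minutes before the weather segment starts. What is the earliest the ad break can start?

7:37 PM

The closing segment starts at 1:37 PM − 135 min = 11:22 AM.
The weather segment ends at 11:22 AM + 240 min = 3:22 PM.
The interview segment starts at 3:22 PM + 255 min = 7:37 PM.
The ad break is bounded by the interview segment, so the earliest it can start is 7:37 PM.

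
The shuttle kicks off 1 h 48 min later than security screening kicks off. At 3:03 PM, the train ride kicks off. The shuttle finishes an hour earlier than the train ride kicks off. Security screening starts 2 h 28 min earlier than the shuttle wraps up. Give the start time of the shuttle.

1:23 PM

The shuttle ends at 3:03 PM − 60 min = 2:03 PM.
Security screening starts at 2:03 PM − 148 min = 11:35 AM.
The shuttle starts at 11:35 AM + 108 min = 1:23 PM.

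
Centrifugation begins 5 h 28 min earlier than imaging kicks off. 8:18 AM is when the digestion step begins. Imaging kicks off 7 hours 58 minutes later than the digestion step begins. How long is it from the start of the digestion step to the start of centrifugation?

2 h 30 min

Imaging starts at 8:18 AM + 478 min = 4:16 PM.
Centrifugation starts at 4:16 PM − 328 min = 10:48 AM.
From 8:18 AM to 10:48 AM is 2 h 30 min.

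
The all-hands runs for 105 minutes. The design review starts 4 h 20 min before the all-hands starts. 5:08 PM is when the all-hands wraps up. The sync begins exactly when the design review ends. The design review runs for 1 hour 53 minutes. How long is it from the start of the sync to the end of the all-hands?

The all-hands starts at 5:08 PM − 105 min = 3:23 PM.
The design review starts at 3:23 PM − 260 min = 11:03 AM.
The design review ends at 11:03 AM + 113 min = 12:56 PM.
So the sync starts at 12:56 PM.
From 12:56 PM to 5:08 PM is 4 h 12 min.

4 h 12 min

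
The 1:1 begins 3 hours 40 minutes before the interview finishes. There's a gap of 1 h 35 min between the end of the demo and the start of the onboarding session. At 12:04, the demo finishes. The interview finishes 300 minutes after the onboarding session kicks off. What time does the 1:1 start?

14:59

The onboarding session starts at 12:04 + 95 min = 13:39.
The interview ends at 13:39 + 300 min = 18:39.
The 1:1 starts at 18:39 − 220 min = 14:59.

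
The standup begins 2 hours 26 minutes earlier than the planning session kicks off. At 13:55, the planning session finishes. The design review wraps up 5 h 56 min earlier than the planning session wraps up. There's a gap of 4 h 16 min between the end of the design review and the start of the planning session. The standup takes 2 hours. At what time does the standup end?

The design review ends at 13:55 − 356 min = 07:59.
The planning session starts at 07:59 + 256 min = 12:15.
The standup starts at 12:15 − 146 min = 09:49.
The standup ends at 09:49 + 120 min = 11:49.

11:49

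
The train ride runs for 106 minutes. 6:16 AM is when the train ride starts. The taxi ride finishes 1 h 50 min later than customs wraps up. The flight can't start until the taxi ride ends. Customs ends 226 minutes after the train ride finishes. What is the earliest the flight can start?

1:38 PM

The train ride ends at 6:16 AM + 106 min = 8:02 AM.
Customs ends at 8:02 AM + 226 min = 11:48 AM.
The taxi ride ends at 11:48 AM + 110 min = 1:38 PM.
The flight is bounded by the taxi ride, so the earliest it can start is 1:38 PM.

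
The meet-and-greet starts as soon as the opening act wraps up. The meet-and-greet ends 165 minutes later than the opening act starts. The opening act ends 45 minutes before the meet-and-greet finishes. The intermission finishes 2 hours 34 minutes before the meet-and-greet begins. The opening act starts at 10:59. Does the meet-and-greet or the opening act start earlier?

The meet-and-greet ends at 10:59 + 165 min = 13:44.
The opening act ends at 13:44 − 45 min = 12:59.
So the meet-and-greet starts at 12:59.
The meet-and-greet starts at 12:59 and the opening act starts at 10:59, so the opening act is first.

the opening act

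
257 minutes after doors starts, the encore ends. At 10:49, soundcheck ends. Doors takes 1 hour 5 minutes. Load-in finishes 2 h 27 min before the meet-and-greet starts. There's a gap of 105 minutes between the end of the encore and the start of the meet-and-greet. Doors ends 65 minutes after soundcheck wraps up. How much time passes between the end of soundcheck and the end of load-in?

3 hours 35 minutes

Doors ends at 10:49 + 65 min = 11:54.
Doors starts at 11:54 − 65 min = 10:49.
The encore ends at 10:49 + 257 min = 15:06.
The meet-and-greet starts at 15:06 + 105 min = 16:51.
Load-in ends at 16:51 − 147 min = 14:24.
From 10:49 to 14:24 is 3 hours 35 minutes.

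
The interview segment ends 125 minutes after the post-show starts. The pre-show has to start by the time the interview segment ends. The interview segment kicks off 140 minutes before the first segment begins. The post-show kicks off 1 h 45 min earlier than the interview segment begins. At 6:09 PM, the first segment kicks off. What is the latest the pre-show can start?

4:09 PM

The interview segment starts at 6:09 PM − 140 min = 3:49 PM.
The post-show starts at 3:49 PM − 105 min = 2:04 PM.
The interview segment ends at 2:04 PM + 125 min = 4:09 PM.
The pre-show is bounded by the interview segment, so the latest it can start is 4:09 PM.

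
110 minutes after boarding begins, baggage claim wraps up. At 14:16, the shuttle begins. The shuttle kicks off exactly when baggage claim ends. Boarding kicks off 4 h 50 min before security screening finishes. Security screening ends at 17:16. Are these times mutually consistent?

Yes

Boarding starts at 17:16 − 290 min = 12:26.
Baggage claim ends at 12:26 + 110 min = 14:16.
So the shuttle starts at 14:16.
That matches the stated 14:16, so the schedule is consistent.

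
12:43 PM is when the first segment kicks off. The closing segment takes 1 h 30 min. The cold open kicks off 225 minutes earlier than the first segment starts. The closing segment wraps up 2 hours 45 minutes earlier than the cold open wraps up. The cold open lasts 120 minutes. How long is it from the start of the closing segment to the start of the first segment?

360 minutes

The cold open starts at 12:43 PM − 225 min = 8:58 AM.
The cold open ends at 8:58 AM + 120 min = 10:58 AM.
The closing segment ends at 10:58 AM − 165 min = 8:13 AM.
The closing segment starts at 8:13 AM − 90 min = 6:43 AM.
From 6:43 AM to 12:43 PM is 360 minutes.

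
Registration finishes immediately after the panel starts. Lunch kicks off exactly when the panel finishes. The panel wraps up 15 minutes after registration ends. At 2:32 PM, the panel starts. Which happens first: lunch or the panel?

Registration ends at 2:32 PM.
The panel ends at 2:32 PM + 15 min = 2:47 PM.
So lunch starts at 2:47 PM.
Lunch starts at 2:47 PM and the panel starts at 2:32 PM, so the panel is first.

the panel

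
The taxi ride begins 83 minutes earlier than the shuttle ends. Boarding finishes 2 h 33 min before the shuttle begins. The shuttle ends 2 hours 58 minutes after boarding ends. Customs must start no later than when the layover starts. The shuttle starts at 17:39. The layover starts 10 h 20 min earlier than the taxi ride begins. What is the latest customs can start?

Boarding ends at 17:39 − 153 min = 15:06.
The shuttle ends at 15:06 + 178 min = 18:04.
The taxi ride starts at 18:04 − 83 min = 16:41.
The layover starts at 16:41 − 620 min = 06:21.
Customs is bounded by the layover, so the latest it can start is 06:21.

06:21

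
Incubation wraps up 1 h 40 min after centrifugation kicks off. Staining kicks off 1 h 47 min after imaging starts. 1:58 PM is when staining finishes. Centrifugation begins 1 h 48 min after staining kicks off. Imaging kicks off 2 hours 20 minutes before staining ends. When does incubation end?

Imaging starts at 1:58 PM − 140 min = 11:38 AM.
Staining starts at 11:38 AM + 107 min = 1:25 PM.
Centrifugation starts at 1:25 PM + 108 min = 3:13 PM.
Incubation ends at 3:13 PM + 100 min = 4:53 PM.

4:53 PM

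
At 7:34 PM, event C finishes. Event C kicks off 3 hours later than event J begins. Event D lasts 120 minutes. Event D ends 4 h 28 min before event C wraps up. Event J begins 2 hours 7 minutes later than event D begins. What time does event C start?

6:13 PM

Event D ends at 7:34 PM − 268 min = 3:06 PM.
Event D starts at 3:06 PM − 120 min = 1:06 PM.
Event J starts at 1:06 PM + 127 min = 3:13 PM.
Event C starts at 3:13 PM + 180 min = 6:13 PM.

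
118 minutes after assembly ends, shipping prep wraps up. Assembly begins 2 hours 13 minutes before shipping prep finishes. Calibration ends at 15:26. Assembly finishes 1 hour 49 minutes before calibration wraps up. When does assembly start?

13:22

Assembly ends at 15:26 − 109 min = 13:37.
Shipping prep ends at 13:37 + 118 min = 15:35.
Assembly starts at 15:35 − 133 min = 13:22.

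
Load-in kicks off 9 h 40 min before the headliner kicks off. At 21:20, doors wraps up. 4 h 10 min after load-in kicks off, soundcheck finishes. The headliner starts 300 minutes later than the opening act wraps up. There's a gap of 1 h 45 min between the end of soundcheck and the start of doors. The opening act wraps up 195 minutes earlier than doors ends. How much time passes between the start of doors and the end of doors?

The opening act ends at 21:20 − 195 min = 18:05.
The headliner starts at 18:05 + 300 min = 23:05.
Load-in starts at 23:05 − 580 min = 13:25.
Soundcheck ends at 13:25 + 250 min = 17:35.
Doors starts at 17:35 + 105 min = 19:20.
From 19:20 to 21:20 is 120 minutes.

120 minutes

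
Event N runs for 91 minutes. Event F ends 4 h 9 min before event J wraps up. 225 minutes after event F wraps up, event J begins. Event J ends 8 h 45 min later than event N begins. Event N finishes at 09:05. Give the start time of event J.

15:55

Event N starts at 09:05 − 91 min = 07:34.
Event J ends at 07:34 + 525 min = 16:19.
Event F ends at 16:19 − 249 min = 12:10.
Event J starts at 12:10 + 225 min = 15:55.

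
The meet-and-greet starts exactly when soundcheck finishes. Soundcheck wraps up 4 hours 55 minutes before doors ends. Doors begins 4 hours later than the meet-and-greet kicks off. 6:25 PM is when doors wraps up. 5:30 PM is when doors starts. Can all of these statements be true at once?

Soundcheck ends at 6:25 PM − 295 min = 1:30 PM.
So the meet-and-greet starts at 1:30 PM.
Doors starts at 1:30 PM + 240 min = 5:30 PM.
That matches the stated 5:30 PM, so the schedule is consistent.

Yes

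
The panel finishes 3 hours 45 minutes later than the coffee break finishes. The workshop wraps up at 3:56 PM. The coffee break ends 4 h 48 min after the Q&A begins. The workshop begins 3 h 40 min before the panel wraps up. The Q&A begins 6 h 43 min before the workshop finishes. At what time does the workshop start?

The Q&A starts at 3:56 PM − 403 min = 9:13 AM.
The coffee break ends at 9:13 AM + 288 min = 2:01 PM.
The panel ends at 2:01 PM + 225 min = 5:46 PM.
The workshop starts at 5:46 PM − 220 min = 2:06 PM.

2:06 PM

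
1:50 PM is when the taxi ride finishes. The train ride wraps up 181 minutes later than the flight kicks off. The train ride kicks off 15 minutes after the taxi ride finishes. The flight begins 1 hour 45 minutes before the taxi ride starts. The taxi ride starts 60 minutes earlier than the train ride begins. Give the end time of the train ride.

The train ride starts at 1:50 PM + 15 min = 2:05 PM.
The taxi ride starts at 2:05 PM − 60 min = 1:05 PM.
The flight starts at 1:05 PM − 105 min = 11:20 AM.
The train ride ends at 11:20 AM + 181 min = 2:21 PM.

2:21 PM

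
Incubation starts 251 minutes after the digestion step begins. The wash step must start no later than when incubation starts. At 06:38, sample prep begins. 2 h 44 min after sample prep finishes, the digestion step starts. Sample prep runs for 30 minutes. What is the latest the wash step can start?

14:03

Sample prep ends at 06:38 + 30 min = 07:08.
The digestion step starts at 07:08 + 164 min = 09:52.
Incubation starts at 09:52 + 251 min = 14:03.
The wash step is bounded by incubation, so the latest it can start is 14:03.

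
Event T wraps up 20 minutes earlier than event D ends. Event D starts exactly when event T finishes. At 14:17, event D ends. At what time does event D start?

13:57

Event T ends at 14:17 − 20 min = 13:57.
So event D starts at 13:57.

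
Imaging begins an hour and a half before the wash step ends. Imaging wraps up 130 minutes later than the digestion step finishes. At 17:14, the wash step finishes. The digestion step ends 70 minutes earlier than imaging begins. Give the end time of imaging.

Imaging starts at 17:14 − 90 min = 15:44.
The digestion step ends at 15:44 − 70 min = 14:34.
Imaging ends at 14:34 + 130 min = 16:44.

16:44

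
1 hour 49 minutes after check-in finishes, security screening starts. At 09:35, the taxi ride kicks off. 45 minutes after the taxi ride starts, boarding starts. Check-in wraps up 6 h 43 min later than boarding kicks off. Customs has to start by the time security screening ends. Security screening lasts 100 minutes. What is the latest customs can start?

20:32

Boarding starts at 09:35 + 45 min = 10:20.
Check-in ends at 10:20 + 403 min = 17:03.
Security screening starts at 17:03 + 109 min = 18:52.
Security screening ends at 18:52 + 100 min = 20:32.
Customs is bounded by security screening, so the latest it can start is 20:32.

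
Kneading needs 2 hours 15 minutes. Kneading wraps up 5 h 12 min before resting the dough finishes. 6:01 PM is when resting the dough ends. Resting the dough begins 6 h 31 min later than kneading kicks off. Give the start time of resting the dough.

5:05 PM

Kneading ends at 6:01 PM − 312 min = 12:49 PM.
Kneading starts at 12:49 PM − 135 min = 10:34 AM.
Resting the dough starts at 10:34 AM + 391 min = 5:05 PM.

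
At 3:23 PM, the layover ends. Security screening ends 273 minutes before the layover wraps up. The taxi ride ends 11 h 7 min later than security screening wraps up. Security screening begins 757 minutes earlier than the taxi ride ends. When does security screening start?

9:20 AM

Security screening ends at 3:23 PM − 273 min = 10:50 AM.
The taxi ride ends at 10:50 AM + 667 min = 9:57 PM.
Security screening starts at 9:57 PM − 757 min = 9:20 AM.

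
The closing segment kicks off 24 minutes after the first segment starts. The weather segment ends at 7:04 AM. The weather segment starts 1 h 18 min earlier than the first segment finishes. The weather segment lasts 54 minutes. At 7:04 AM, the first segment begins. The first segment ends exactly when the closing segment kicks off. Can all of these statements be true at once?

Yes

The closing segment starts at 7:04 AM + 24 min = 7:28 AM.
So the first segment ends at 7:28 AM.
The weather segment starts at 7:28 AM − 78 min = 6:10 AM.
The weather segment ends at 6:10 AM + 54 min = 7:04 AM.
That matches the stated 7:04 AM, so the schedule is consistent.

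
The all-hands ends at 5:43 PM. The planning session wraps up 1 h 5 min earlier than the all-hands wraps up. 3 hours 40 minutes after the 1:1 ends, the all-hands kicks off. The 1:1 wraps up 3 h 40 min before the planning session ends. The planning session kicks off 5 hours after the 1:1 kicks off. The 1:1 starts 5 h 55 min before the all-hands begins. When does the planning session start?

3:43 PM

The planning session ends at 5:43 PM − 65 min = 4:38 PM.
The 1:1 ends at 4:38 PM − 220 min = 12:58 PM.
The all-hands starts at 12:58 PM + 220 min = 4:38 PM.
The 1:1 starts at 4:38 PM − 355 min = 10:43 AM.
The planning session starts at 10:43 AM + 300 min = 3:43 PM.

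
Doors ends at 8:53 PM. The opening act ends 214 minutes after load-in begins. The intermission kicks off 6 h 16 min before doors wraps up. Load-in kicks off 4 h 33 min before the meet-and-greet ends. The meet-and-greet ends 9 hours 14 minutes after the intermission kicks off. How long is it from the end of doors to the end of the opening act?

The intermission starts at 8:53 PM − 376 min = 2:37 PM.
The meet-and-greet ends at 2:37 PM + 554 min = 11:51 PM.
Load-in starts at 11:51 PM − 273 min = 7:18 PM.
The opening act ends at 7:18 PM + 214 min = 10:52 PM.
From 8:53 PM to 10:52 PM is 1 h 59 min.

1 h 59 min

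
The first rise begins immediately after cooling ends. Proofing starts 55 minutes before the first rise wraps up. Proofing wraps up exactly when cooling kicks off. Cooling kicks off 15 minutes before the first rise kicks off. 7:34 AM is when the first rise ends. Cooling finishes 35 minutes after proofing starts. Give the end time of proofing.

Proofing starts at 7:34 AM − 55 min = 6:39 AM.
Cooling ends at 6:39 AM + 35 min = 7:14 AM.
So the first rise starts at 7:14 AM.
Cooling starts at 7:14 AM − 15 min = 6:59 AM.
So proofing ends at 6:59 AM.

6:59 AM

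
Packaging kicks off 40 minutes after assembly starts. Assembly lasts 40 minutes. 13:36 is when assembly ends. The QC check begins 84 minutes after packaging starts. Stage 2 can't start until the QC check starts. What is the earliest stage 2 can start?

15:00

Assembly starts at 13:36 − 40 min = 12:56.
Packaging starts at 12:56 + 40 min = 13:36.
The QC check starts at 13:36 + 84 min = 15:00.
Stage 2 is bounded by the QC check, so the earliest it can start is 15:00.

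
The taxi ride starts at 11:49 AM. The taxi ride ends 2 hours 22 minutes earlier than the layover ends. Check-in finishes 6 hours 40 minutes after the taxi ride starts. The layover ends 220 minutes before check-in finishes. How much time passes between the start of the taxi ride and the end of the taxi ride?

Check-in ends at 11:49 AM + 400 min = 6:29 PM.
The layover ends at 6:29 PM − 220 min = 2:49 PM.
The taxi ride ends at 2:49 PM − 142 min = 12:27 PM.
From 11:49 AM to 12:27 PM is 38 minutes.

38 minutes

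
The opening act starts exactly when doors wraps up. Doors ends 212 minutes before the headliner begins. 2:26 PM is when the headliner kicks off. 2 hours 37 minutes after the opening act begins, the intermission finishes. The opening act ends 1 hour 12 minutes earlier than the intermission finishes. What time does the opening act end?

12:19 PM

Doors ends at 2:26 PM − 212 min = 10:54 AM.
So the opening act starts at 10:54 AM.
The intermission ends at 10:54 AM + 157 min = 1:31 PM.
The opening act ends at 1:31 PM − 72 min = 12:19 PM.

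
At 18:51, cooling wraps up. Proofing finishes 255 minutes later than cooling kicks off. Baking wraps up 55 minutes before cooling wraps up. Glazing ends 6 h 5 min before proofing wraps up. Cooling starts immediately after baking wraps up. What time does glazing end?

Baking ends at 18:51 − 55 min = 17:56.
So cooling starts at 17:56.
Proofing ends at 17:56 + 255 min = 22:11.
Glazing ends at 22:11 − 365 min = 16:06.

16:06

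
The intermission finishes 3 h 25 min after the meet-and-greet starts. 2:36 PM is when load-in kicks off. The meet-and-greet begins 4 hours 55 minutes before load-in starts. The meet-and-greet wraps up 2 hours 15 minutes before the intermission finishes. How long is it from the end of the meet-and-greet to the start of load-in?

The meet-and-greet starts at 2:36 PM − 295 min = 9:41 AM.
The intermission ends at 9:41 AM + 205 min = 1:06 PM.
The meet-and-greet ends at 1:06 PM − 135 min = 10:51 AM.
From 10:51 AM to 2:36 PM is 3 h 45 min.

3 h 45 min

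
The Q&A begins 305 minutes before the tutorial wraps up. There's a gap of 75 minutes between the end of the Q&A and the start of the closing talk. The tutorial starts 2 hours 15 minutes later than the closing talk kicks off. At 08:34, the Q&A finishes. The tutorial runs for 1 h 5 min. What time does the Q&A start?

The closing talk starts at 08:34 + 75 min = 09:49.
The tutorial starts at 09:49 + 135 min = 12:04.
The tutorial ends at 12:04 + 65 min = 13:09.
The Q&A starts at 13:09 − 305 min = 08:04.

08:04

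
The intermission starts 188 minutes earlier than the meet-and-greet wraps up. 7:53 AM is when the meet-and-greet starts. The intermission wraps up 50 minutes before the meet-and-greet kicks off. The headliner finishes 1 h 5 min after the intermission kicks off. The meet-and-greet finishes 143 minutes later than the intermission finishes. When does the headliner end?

7:23 AM

The intermission ends at 7:53 AM − 50 min = 7:03 AM.
The meet-and-greet ends at 7:03 AM + 143 min = 9:26 AM.
The intermission starts at 9:26 AM − 188 min = 6:18 AM.
The headliner ends at 6:18 AM + 65 min = 7:23 AM.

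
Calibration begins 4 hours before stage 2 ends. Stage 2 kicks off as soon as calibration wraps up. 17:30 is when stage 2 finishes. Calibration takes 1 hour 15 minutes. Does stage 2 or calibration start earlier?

calibration

Calibration starts at 17:30 − 240 min = 13:30.
Calibration ends at 13:30 + 75 min = 14:45.
So stage 2 starts at 14:45.
Stage 2 starts at 14:45 and calibration starts at 13:30, so calibration is first.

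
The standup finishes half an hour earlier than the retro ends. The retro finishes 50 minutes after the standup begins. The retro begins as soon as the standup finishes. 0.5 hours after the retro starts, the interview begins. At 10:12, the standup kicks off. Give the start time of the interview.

11:02

The retro ends at 10:12 + 50 min = 11:02.
The standup ends at 11:02 − 30 min = 10:32.
So the retro starts at 10:32.
The interview starts at 10:32 + 30 min = 11:02.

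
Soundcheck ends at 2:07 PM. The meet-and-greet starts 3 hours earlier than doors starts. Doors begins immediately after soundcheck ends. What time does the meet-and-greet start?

Doors starts at 2:07 PM.
The meet-and-greet starts at 2:07 PM − 180 min = 11:07 AM.

11:07 AM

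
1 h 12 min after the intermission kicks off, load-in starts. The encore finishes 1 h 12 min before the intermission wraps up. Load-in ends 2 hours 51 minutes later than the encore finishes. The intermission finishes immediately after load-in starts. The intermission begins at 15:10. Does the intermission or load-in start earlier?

Load-in starts at 15:10 + 72 min = 16:22.
The intermission starts at 15:10 and load-in starts at 16:22, so the intermission is first.

the intermission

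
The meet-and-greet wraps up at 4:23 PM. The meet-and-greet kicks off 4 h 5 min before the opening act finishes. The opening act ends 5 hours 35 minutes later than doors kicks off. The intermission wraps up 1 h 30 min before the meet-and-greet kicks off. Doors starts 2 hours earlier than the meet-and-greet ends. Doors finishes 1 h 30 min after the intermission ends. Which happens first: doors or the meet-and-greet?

doors

Doors starts at 4:23 PM − 120 min = 2:23 PM.
The opening act ends at 2:23 PM + 335 min = 7:58 PM.
The meet-and-greet starts at 7:58 PM − 245 min = 3:53 PM.
Doors starts at 2:23 PM and the meet-and-greet starts at 3:53 PM, so doors is first.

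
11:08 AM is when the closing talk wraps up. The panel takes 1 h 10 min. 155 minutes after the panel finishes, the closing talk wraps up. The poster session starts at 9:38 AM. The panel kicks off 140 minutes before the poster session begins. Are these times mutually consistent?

No

The panel starts at 9:38 AM − 140 min = 7:18 AM.
The panel ends at 7:18 AM + 70 min = 8:28 AM.
The closing talk ends at 8:28 AM + 155 min = 11:03 AM.
But the closing talk is also said to end at 11:08 AM — a 5-minute conflict.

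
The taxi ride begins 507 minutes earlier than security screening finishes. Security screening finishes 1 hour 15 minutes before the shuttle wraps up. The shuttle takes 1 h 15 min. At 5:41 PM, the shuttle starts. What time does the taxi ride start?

The shuttle ends at 5:41 PM + 75 min = 6:56 PM.
Security screening ends at 6:56 PM − 75 min = 5:41 PM.
The taxi ride starts at 5:41 PM − 507 min = 9:14 AM.

9:14 AM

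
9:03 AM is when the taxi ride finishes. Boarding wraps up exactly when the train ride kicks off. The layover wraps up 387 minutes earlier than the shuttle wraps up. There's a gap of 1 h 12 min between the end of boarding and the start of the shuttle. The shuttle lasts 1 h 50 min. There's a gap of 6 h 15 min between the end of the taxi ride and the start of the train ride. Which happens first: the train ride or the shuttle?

the train ride

The train ride starts at 9:03 AM + 375 min = 3:18 PM.
So boarding ends at 3:18 PM.
The shuttle starts at 3:18 PM + 72 min = 4:30 PM.
The train ride starts at 3:18 PM and the shuttle starts at 4:30 PM, so the train ride is first.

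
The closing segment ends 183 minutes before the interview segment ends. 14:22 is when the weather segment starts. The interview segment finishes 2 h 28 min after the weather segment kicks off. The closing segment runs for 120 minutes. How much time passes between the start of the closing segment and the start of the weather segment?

2 hours 35 minutes

The interview segment ends at 14:22 + 148 min = 16:50.
The closing segment ends at 16:50 − 183 min = 13:47.
The closing segment starts at 13:47 − 120 min = 11:47.
From 11:47 to 14:22 is 2 hours 35 minutes.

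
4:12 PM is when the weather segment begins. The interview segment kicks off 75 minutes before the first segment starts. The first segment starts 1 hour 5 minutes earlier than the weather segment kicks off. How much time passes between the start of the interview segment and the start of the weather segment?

The first segment starts at 4:12 PM − 65 min = 3:07 PM.
The interview segment starts at 3:07 PM − 75 min = 1:52 PM.
From 1:52 PM to 4:12 PM is 2 h 20 min.

2 h 20 min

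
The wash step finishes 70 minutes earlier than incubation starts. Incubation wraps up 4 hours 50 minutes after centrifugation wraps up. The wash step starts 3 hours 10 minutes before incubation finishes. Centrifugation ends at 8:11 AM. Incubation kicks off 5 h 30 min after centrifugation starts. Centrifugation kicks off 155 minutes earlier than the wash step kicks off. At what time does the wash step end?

11:36 AM

Incubation ends at 8:11 AM + 290 min = 1:01 PM.
The wash step starts at 1:01 PM − 190 min = 9:51 AM.
Centrifugation starts at 9:51 AM − 155 min = 7:16 AM.
Incubation starts at 7:16 AM + 330 min = 12:46 PM.
The wash step ends at 12:46 PM − 70 min = 11:36 AM.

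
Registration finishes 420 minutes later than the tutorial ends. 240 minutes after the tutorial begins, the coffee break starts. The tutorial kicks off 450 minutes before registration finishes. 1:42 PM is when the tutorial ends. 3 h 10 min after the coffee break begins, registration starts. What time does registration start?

Registration ends at 1:42 PM + 420 min = 8:42 PM.
The tutorial starts at 8:42 PM − 450 min = 1:12 PM.
The coffee break starts at 1:12 PM + 240 min = 5:12 PM.
Registration starts at 5:12 PM + 190 min = 8:22 PM.

8:22 PM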